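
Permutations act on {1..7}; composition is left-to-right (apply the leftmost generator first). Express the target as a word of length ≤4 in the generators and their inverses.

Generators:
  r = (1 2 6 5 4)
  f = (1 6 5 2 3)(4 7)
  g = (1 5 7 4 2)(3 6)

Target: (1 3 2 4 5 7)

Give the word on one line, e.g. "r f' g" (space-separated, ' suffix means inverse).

r f r

  after r: (1 2 6 5 4)
  after f: (1 3)(2 5 7 4 6)
  after r: (1 3 2 4 5 7)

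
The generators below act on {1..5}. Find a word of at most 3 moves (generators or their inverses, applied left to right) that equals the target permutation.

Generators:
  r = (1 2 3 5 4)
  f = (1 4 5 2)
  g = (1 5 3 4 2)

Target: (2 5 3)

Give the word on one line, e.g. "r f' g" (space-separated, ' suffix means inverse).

  after g: (1 5 3 4 2)
  after f: (1 2 4)(3 5)
  after f: (2 5 3)

g f f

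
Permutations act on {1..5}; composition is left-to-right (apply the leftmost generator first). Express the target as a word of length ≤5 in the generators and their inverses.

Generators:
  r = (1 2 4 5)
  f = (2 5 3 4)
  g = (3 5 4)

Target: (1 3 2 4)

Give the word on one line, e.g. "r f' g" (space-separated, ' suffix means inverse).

  after r': (1 5 4 2)
  after r': (1 4)(2 5)
  after g: (1 3 5 2 4)
  after g: (1 5 2 3 4)
  after f: (1 3 2 4)

r' r' g g f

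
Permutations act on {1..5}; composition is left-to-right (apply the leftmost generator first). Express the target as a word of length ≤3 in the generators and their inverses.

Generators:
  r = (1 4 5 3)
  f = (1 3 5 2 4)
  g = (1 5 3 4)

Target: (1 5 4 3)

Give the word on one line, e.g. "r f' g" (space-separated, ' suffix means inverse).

g r g'

  after g: (1 5 3 4)
  after r: (1 3 5)
  after g': (1 5 4 3)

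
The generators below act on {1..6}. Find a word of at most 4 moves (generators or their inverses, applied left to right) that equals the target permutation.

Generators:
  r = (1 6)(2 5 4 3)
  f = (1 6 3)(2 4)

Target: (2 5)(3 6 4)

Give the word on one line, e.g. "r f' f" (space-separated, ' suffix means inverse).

  after f: (1 6 3)(2 4)
  after r': (2 5)(3 6 4)

f r'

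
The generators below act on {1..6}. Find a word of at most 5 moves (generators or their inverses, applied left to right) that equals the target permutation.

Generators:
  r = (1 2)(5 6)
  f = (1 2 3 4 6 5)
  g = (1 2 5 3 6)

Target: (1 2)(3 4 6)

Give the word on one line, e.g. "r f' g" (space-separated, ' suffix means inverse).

g f' g

  after g: (1 2 5 3 6)
  after f': (2 6 5)(3 4)
  after g: (1 2)(3 4 6)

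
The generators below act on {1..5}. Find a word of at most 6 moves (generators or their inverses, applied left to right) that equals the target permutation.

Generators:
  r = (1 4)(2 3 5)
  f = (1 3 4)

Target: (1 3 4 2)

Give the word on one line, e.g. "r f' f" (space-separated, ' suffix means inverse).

f r f' r r

  after f: (1 3 4)
  after r: (1 5 2 3)
  after f': (1 5 2)(3 4)
  after r: (1 2 4 5 3)
  after r: (1 3 4 2)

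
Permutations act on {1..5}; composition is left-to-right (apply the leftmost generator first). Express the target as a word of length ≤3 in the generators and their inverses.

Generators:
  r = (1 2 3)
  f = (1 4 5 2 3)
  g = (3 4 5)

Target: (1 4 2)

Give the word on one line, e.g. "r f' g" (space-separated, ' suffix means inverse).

  after g': (3 5 4)
  after r': (1 3 5 4 2)
  after g: (1 4 2)

g' r' g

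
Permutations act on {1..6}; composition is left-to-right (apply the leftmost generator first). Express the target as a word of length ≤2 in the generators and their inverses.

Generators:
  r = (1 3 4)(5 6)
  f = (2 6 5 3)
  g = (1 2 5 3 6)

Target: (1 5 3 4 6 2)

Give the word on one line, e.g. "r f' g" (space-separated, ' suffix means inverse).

r g'

  after r: (1 3 4)(5 6)
  after g': (1 5 3 4 6 2)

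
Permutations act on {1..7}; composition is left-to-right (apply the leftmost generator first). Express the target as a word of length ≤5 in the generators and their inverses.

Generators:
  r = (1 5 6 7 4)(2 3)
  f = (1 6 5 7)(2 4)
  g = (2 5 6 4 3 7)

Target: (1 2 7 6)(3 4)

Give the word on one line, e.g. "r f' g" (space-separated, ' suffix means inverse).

f g' g' r r

  after f: (1 6 5 7)(2 4)
  after g': (1 5 3 4 7)(2 6)
  after g': (1 2 5 4 3 6 7)
  after r: (1 3 7 5)(2 6 4)
  after r: (1 2 7 6)(3 4)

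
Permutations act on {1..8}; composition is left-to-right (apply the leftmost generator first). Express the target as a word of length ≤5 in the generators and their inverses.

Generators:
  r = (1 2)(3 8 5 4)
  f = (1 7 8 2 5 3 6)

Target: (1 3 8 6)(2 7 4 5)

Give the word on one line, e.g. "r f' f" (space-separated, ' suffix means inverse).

r' f r r

  after r': (1 2)(3 4 5 8)
  after f: (1 5 2 7 8 6)(3 4)
  after r: (1 4 8 6 2 7 5)
  after r: (1 3 8 6)(2 7 4 5)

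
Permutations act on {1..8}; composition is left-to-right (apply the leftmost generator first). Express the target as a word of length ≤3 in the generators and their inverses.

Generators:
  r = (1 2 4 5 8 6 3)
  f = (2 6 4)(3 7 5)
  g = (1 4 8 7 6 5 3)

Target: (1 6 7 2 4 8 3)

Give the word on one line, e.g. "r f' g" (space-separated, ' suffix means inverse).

  after g: (1 4 8 7 6 5 3)
  after f': (1 6 7 2 4 8 3)

g f'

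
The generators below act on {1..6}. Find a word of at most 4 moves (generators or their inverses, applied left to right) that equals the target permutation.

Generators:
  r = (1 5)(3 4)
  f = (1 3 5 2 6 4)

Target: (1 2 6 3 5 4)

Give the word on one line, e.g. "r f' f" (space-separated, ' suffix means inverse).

  after r: (1 5)(3 4)
  after f: (1 2 6 4 5 3)
  after r: (1 2 6 3 5 4)

r f r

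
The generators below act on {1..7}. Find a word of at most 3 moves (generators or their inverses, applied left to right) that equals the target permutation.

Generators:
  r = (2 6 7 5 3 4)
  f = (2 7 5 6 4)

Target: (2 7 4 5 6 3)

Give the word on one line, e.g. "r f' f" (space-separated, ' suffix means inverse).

  after f': (2 4 6 5 7)
  after r: (3 4 7 6)
  after f: (2 7 4 5 6 3)

f' r f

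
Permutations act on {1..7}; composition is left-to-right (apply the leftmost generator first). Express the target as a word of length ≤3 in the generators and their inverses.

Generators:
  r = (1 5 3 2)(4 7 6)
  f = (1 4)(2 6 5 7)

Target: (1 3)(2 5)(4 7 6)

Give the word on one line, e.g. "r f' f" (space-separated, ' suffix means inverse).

r' r'

  after r': (1 2 3 5)(4 6 7)
  after r': (1 3)(2 5)(4 7 6)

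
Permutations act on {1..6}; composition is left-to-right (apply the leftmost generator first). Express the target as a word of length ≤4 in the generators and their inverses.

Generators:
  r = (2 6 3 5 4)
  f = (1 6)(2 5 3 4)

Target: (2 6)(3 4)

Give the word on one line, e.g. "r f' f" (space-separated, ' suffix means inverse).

  after f': (1 6)(2 4 3 5)
  after f': (2 3)(4 5)
  after r': (2 6)(3 4)

f' f' r'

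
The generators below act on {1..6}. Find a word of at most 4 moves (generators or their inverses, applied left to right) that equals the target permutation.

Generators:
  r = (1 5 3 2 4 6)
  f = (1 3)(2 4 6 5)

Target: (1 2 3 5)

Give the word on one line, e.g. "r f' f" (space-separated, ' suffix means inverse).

f' r

  after f': (1 3)(2 5 6 4)
  after r: (1 2 3 5)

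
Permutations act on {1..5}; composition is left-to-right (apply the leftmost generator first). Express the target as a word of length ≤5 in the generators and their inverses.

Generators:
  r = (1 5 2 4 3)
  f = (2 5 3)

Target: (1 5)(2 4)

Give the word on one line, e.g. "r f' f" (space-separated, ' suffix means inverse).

r' r' f r' r'

  after r': (1 3 4 2 5)
  after r': (1 4 5 3 2)
  after f: (1 4 3 5 2)
  after r': (1 2 3)
  after r': (1 5)(2 4)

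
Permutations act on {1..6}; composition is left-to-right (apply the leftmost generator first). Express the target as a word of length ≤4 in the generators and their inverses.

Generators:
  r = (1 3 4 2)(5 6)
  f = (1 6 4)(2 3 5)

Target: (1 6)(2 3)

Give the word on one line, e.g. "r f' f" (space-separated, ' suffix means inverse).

  after r: (1 3 4 2)(5 6)
  after f': (1 2 4 5)(3 6)
  after r: (3 5)(4 6)
  after f: (1 6)(2 3)

r f' r f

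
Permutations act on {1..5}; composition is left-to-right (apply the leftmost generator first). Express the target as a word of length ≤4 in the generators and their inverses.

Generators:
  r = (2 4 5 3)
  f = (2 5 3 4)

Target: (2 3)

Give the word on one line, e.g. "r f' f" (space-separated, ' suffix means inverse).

r r f

  after r: (2 4 5 3)
  after r: (2 5)(3 4)
  after f: (2 3)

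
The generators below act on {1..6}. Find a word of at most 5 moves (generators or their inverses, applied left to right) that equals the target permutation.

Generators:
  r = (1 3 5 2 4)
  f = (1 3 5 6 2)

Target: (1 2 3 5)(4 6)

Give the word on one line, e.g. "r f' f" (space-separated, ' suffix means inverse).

f' f' r' f' r

  after f': (1 2 6 5 3)
  after f': (1 6 3 2 5)
  after r': (1 6)(2 3 5 4)
  after f': (1 5 4 6 2)
  after r: (1 2 3 5)(4 6)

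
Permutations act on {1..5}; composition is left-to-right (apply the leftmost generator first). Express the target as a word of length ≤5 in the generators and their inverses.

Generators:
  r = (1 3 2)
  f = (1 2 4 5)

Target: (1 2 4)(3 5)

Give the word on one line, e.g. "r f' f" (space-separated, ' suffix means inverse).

f' f' r r f'

  after f': (1 5 4 2)
  after f': (1 4)(2 5)
  after r: (1 4 3 2 5)
  after r: (1 4 2 5 3)
  after f': (1 2 4)(3 5)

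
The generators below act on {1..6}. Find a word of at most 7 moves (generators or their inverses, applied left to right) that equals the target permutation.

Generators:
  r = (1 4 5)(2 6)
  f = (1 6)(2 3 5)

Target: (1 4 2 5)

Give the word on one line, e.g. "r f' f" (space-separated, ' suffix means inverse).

  after r': (1 5 4)(2 6)
  after f: (1 2)(3 5 4 6)
  after f: (1 3 2 6 5 4)
  after f: (1 5 4 6 2)
  after r': (1 4 2 5)

r' f f f r'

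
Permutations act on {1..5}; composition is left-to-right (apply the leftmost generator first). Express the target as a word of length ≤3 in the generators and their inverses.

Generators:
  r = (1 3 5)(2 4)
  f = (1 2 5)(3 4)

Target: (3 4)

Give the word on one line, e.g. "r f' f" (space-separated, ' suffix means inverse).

f' f' f'

  after f': (1 5 2)(3 4)
  after f': (1 2 5)
  after f': (3 4)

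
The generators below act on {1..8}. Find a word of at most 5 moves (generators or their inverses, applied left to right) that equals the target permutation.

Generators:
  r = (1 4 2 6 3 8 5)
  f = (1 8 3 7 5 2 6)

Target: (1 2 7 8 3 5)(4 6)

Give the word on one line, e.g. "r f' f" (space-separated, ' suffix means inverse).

f r f

  after f: (1 8 3 7 5 2 6)
  after r: (1 5 6 4 2 3 7)
  after f: (1 2 7 8 3 5)(4 6)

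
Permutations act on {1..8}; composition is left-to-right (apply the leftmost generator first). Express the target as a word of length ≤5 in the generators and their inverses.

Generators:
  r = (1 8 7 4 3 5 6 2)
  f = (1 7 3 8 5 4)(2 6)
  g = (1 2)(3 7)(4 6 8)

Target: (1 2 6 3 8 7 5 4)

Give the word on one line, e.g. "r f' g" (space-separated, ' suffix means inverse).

  after g: (1 2)(3 7)(4 6 8)
  after r: (2 8 3 4)(5 6 7)
  after g': (1 2 6 3 8 7 5 4)

g r g'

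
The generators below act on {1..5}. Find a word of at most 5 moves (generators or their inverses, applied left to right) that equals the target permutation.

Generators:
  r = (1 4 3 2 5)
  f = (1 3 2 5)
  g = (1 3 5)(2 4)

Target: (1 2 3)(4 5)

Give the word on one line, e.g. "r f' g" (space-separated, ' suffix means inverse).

f' g' f

  after f': (1 5 2 3)
  after g': (1 3 5 4 2)
  after f: (1 2 3)(4 5)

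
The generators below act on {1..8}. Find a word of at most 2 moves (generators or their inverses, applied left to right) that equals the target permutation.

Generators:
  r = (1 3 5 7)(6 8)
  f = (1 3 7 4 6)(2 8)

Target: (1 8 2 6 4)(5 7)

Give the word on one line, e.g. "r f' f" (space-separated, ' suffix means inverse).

f' r

  after f': (1 6 4 7 3)(2 8)
  after r: (1 8 2 6 4)(5 7)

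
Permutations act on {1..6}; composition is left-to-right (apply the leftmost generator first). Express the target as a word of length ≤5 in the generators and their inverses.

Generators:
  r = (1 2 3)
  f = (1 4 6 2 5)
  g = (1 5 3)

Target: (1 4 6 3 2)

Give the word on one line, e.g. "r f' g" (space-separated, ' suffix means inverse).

r' g f g' r

  after r': (1 3 2)
  after g: (2 5 3)
  after f: (1 4 6 2)(3 5)
  after g': (1 4 6 2 3)
  after r: (1 4 6 3 2)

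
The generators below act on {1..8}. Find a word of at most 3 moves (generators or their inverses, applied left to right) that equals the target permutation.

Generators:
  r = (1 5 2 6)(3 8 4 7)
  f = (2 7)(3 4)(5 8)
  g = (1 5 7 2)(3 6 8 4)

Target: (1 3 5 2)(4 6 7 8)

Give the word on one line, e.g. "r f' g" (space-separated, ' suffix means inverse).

  after r': (1 6 2 5)(3 7 4 8)
  after g': (1 3 5 2)(4 6 7 8)

r' g'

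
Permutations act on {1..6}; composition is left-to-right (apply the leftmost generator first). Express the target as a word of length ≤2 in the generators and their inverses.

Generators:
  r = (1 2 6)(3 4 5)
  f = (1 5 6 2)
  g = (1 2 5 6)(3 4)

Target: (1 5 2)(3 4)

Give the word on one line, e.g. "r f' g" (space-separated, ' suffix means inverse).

  after f': (1 2 6 5)
  after g: (1 5 2)(3 4)

f' g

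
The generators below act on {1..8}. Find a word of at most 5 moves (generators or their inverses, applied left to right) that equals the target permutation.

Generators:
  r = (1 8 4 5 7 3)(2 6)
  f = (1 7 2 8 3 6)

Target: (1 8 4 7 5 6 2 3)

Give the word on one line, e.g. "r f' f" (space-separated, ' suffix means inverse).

  after f: (1 7 2 8 3 6)
  after f: (1 2 3)(6 7 8)
  after r: (1 6 3 8 2)(4 5 7)
  after f: (2 7 4 5)
  after r: (1 8 4 7 5 6 2 3)

f f r f r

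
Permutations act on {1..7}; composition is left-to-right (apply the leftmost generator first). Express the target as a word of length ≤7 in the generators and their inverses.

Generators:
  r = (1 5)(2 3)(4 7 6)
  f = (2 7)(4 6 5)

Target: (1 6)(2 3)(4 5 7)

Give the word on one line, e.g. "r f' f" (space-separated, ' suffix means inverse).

f' f' r f f

  after f': (2 7)(4 5 6)
  after f': (4 6 5)
  after r: (1 5 7 6)(2 3)
  after f: (1 4 6)(2 3 7 5)
  after f: (1 6)(2 3)(4 5 7)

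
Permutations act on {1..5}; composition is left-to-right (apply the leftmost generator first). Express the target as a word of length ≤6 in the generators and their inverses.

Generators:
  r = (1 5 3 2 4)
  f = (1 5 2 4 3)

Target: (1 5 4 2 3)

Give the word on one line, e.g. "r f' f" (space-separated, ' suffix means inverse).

  after r': (1 4 2 3 5)
  after f: (1 3 2)
  after f: (2 5)(3 4)
  after r: (1 5 4 2 3)

r' f f r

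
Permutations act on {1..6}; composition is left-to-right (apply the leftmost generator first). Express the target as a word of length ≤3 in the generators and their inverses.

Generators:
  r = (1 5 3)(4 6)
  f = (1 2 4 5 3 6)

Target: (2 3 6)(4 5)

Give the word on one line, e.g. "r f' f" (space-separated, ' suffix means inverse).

r' f' r'

  after r': (1 3 5)(4 6)
  after f': (1 5 6 2)(3 4)
  after r': (2 3 6)(4 5)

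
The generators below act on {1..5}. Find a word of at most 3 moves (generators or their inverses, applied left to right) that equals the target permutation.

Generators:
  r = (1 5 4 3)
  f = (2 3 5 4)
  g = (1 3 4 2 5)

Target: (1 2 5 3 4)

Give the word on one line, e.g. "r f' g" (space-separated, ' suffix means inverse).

  after g': (1 5 2 4 3)
  after r: (1 4)(2 3 5)
  after f: (1 2 5 3 4)

g' r f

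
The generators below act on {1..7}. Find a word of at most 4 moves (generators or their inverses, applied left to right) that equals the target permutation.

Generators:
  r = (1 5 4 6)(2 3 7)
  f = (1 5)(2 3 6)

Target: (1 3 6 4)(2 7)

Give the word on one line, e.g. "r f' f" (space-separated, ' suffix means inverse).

  after r': (1 6 4 5)(2 7 3)
  after f': (1 3 6 4)(2 7)

r' f'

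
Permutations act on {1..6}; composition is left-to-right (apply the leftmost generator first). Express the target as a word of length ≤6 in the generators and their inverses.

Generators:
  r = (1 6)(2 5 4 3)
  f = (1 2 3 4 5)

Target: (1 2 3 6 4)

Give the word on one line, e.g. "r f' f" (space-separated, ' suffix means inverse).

f r' f r f'

  after f: (1 2 3 4 5)
  after r': (1 3 5 6)(2 4)
  after f: (1 4 3)(2 5 6)
  after r: (1 3 6 5)(2 4)
  after f': (1 2 3 6 4)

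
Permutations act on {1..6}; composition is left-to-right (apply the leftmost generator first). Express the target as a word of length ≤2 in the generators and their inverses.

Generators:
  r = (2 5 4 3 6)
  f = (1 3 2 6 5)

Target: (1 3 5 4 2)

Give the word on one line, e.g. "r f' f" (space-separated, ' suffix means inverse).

  after r: (2 5 4 3 6)
  after f: (1 3 5 4 2)

r f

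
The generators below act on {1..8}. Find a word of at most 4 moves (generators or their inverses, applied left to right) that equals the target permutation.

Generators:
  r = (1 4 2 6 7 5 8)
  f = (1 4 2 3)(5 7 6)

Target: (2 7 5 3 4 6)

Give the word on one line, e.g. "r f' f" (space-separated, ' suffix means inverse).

  after r: (1 4 2 6 7 5 8)
  after r: (1 2 7 8 4 6 5)
  after f': (1 4 7 8)(2 5 3)
  after r': (2 7 5 3 4 6)

r r f' r'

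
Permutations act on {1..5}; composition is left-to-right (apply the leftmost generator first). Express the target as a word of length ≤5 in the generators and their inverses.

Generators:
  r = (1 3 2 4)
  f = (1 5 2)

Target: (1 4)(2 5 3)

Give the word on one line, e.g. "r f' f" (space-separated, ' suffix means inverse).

  after f': (1 2 5)
  after r: (1 4)(2 5 3)
  after f': (1 4 2)(3 5)
  after f': (1 4 5 3)
  after f': (1 4)(2 5 3)

f' r f' f' f'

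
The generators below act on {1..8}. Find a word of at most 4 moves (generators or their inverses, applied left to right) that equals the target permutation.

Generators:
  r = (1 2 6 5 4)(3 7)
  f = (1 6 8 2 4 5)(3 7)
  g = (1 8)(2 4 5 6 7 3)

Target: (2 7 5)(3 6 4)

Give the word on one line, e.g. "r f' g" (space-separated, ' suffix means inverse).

  after g': (1 8)(2 3 7 6 5 4)
  after g': (2 7 5)(3 6 4)

g' g'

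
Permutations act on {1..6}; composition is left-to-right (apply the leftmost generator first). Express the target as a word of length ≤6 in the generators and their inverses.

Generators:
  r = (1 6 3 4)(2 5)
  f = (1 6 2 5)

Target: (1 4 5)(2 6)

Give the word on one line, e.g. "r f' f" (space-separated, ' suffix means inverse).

  after f': (1 5 2 6)
  after r: (1 2 3 4)
  after f: (1 5)(2 3 4 6)
  after f: (2 3 4)(5 6)
  after r': (1 4 5)(2 6)

f' r f f r'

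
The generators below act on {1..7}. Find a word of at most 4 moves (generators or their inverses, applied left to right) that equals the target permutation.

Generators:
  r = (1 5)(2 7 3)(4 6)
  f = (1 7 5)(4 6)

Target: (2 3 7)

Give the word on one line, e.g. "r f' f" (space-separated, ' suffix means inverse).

  after r: (1 5)(2 7 3)(4 6)
  after r: (2 3 7)

r r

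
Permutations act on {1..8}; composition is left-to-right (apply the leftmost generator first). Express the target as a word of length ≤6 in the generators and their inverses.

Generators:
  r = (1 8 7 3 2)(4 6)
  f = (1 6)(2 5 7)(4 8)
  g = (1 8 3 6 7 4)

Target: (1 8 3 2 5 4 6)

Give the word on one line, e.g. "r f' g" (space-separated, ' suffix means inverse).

  after g: (1 8 3 6 7 4)
  after f: (1 4 6 2 5 7 8 3)
  after r': (1 6 3 2 5 8 7)
  after g': (1 3 2 5)(4 7)(6 8)
  after g': (1 8 3 2 5 4 6)

g f r' g' g'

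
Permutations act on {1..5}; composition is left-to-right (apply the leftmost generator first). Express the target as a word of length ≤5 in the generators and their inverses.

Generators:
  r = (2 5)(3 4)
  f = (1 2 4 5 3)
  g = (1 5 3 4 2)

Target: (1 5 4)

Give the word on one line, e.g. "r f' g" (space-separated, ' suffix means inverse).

g' r f g'

  after g': (1 2 4 3 5)
  after r: (1 5)(2 3)
  after f: (1 3 4 5 2)
  after g': (1 5 4)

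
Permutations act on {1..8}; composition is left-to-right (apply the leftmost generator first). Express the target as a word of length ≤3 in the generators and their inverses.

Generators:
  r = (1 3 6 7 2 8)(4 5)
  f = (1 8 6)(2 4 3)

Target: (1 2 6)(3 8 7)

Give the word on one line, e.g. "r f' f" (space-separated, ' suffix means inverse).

r' r'

  after r': (1 8 2 7 6 3)(4 5)
  after r': (1 2 6)(3 8 7)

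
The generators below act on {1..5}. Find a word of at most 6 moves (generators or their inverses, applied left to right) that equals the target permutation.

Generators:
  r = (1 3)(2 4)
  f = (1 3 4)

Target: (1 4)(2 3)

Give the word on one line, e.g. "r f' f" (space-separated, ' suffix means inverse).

  after r': (1 3)(2 4)
  after f': (2 3 4)
  after r': (1 3 2)
  after f: (1 4)(2 3)

r' f' r' f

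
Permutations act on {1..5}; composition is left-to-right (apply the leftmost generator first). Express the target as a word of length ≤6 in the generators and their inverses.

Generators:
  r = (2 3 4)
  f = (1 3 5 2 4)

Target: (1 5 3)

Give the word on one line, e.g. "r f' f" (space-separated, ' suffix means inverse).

f r f' r f

  after f: (1 3 5 2 4)
  after r: (1 4)(3 5)
  after f': (1 2 5)
  after r: (1 3 4 2 5)
  after f: (1 5 3)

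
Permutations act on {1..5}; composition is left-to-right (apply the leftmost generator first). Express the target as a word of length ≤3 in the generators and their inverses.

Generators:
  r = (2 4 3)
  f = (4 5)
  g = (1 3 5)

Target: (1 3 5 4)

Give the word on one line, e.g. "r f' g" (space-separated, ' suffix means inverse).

  after f: (4 5)
  after g: (1 3 5 4)

f g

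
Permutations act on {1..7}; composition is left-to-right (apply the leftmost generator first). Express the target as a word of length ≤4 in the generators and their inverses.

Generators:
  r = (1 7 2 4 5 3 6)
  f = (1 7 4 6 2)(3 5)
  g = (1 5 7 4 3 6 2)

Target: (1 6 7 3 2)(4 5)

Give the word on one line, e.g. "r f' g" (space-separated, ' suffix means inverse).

  after r: (1 7 2 4 5 3 6)
  after f': (2 7 6)(3 4)
  after r': (1 6 7 3 2)(4 5)

r f' r'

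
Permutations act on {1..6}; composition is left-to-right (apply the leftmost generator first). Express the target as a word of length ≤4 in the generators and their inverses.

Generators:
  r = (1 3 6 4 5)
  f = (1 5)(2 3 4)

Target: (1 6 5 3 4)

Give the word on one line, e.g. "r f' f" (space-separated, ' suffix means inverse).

  after r': (1 5 4 6 3)
  after r': (1 4 3 5 6)
  after r': (1 6 5 3 4)

r' r' r'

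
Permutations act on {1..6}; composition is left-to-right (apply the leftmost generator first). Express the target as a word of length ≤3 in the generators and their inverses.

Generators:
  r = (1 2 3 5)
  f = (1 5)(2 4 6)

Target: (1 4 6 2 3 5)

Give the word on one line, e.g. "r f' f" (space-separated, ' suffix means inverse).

r f' f'

  after r: (1 2 3 5)
  after f': (1 6 4 2 3)
  after f': (1 4 6 2 3 5)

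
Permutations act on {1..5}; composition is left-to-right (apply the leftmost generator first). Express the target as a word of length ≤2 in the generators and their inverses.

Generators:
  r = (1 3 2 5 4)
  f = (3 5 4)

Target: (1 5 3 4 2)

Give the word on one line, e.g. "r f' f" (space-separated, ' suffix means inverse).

  after r': (1 4 5 2 3)
  after r': (1 5 3 4 2)

r' r'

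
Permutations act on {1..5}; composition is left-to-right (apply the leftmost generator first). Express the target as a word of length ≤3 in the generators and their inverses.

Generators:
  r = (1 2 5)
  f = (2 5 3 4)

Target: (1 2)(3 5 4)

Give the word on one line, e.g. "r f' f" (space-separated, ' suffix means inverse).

r' f'

  after r': (1 5 2)
  after f': (1 2)(3 5 4)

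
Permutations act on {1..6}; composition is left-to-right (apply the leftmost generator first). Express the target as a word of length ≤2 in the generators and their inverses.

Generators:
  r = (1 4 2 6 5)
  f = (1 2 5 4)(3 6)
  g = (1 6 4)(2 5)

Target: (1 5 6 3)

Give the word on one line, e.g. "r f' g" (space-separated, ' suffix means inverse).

f g'

  after f: (1 2 5 4)(3 6)
  after g': (1 5 6 3)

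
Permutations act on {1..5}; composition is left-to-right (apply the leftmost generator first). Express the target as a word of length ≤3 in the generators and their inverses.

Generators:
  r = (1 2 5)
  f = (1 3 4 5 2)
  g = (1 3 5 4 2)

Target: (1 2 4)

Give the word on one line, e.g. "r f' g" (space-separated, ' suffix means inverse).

f' g r

  after f': (1 2 5 4 3)
  after g: (2 4 5)
  after r: (1 2 4)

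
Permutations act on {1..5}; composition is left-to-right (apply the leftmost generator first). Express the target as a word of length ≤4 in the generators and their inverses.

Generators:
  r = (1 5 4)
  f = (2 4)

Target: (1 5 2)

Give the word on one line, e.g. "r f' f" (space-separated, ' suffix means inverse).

  after f: (2 4)
  after r': (1 4 2 5)
  after r': (1 5 4 2)
  after f': (1 5 2)

f r' r' f'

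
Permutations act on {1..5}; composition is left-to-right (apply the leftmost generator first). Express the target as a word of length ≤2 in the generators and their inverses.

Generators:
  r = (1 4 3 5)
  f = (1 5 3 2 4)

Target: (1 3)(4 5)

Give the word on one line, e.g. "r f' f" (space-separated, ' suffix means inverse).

  after r': (1 5 3 4)
  after r': (1 3)(4 5)

r' r'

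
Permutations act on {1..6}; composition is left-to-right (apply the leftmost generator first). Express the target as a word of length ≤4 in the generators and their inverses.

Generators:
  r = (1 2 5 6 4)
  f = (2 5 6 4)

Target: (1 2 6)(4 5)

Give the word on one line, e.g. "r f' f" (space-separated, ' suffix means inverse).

f r

  after f: (2 5 6 4)
  after r: (1 2 6)(4 5)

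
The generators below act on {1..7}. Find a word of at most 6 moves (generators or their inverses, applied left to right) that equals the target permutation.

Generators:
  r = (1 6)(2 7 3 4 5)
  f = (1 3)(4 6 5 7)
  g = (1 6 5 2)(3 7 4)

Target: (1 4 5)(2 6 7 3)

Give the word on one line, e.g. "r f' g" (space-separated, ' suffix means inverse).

  after r: (1 6)(2 7 3 4 5)
  after g': (2 3 7 4 6)
  after f': (1 3 5 6 2)
  after r: (1 4 5)(2 6 7 3)

r g' f' r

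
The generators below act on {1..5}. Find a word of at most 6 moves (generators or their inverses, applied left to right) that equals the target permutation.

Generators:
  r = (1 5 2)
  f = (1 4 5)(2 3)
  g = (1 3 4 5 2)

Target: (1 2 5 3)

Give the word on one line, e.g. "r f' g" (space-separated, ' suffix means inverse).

g' g' g' g' f'

  after g': (1 2 5 4 3)
  after g': (1 5 3 2 4)
  after g': (1 4 2 3 5)
  after g': (1 3 4 5 2)
  after f': (1 2 5 3)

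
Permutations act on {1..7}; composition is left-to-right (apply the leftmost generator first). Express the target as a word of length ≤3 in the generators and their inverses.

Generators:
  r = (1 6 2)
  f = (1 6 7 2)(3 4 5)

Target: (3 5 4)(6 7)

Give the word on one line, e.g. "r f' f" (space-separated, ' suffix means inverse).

r f'

  after r: (1 6 2)
  after f': (3 5 4)(6 7)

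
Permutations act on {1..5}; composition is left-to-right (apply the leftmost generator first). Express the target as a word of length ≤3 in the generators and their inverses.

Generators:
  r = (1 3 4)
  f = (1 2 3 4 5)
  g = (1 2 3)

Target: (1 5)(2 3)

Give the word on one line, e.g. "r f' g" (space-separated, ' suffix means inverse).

  after r': (1 4 3)
  after f: (1 5)(2 3)

r' f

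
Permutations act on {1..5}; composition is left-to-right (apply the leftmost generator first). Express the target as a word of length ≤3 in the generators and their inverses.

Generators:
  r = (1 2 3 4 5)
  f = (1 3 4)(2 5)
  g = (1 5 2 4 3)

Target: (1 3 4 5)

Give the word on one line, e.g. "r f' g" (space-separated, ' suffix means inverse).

g f r

  after g: (1 5 2 4 3)
  after f: (1 2)
  after r: (1 3 4 5)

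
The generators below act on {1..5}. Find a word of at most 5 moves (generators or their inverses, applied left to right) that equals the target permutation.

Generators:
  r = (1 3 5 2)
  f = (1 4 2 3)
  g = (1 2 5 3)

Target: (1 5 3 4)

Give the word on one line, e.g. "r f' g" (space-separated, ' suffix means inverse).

g r' f'

  after g: (1 2 5 3)
  after r': (1 5)(2 3)
  after f': (1 5 3 4)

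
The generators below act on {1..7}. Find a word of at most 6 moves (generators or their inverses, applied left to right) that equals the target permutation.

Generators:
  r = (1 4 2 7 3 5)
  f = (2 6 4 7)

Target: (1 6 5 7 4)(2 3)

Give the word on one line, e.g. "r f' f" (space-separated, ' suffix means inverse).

  after r: (1 4 2 7 3 5)
  after f': (1 6 2 4 7 3 5)
  after r': (1 6 4 2)
  after r': (1 6)(2 5 3 7)
  after r': (1 6 5 7 4)(2 3)

r f' r' r' r'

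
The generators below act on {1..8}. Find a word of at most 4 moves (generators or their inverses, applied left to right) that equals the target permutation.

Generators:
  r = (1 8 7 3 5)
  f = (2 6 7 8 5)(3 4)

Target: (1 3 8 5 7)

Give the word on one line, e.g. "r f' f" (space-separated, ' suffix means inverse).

r r r

  after r: (1 8 7 3 5)
  after r: (1 7 5 8 3)
  after r: (1 3 8 5 7)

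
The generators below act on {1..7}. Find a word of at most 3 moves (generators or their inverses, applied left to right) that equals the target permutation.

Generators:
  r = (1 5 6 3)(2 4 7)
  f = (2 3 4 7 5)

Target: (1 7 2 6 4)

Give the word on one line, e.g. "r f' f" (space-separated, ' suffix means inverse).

  after r': (1 3 6 5)(2 7 4)
  after f: (1 4 3 6 2 5)
  after r: (1 7 2 6 4)

r' f r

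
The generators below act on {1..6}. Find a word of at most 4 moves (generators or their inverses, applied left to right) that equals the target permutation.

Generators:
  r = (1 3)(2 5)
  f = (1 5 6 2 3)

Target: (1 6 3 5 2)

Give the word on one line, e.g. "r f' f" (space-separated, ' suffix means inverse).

  after f: (1 5 6 2 3)
  after f: (1 6 3 5 2)

f f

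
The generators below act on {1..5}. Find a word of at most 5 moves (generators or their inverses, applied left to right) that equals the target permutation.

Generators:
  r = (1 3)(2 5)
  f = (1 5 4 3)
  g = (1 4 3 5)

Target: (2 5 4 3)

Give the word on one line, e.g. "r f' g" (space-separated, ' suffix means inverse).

g' f g r

  after g': (1 5 3 4)
  after f: (1 4 5)
  after g: (1 3 5 4)
  after r: (2 5 4 3)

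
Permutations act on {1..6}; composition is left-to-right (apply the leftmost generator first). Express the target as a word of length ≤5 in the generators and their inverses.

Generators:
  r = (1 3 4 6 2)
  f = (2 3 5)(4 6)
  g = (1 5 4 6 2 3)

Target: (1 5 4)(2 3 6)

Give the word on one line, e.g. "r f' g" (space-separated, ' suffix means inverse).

f g r

  after f: (2 3 5)(4 6)
  after g: (1 5 3 4 2)
  after r: (1 5 4)(2 3 6)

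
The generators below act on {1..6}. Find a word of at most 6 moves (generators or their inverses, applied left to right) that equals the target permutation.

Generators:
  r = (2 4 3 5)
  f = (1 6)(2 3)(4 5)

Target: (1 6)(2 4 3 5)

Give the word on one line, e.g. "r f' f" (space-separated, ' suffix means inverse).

  after f: (1 6)(2 3)(4 5)
  after r': (1 6)(2 4 3 5)
  after f: (2 5 3 4)
  after f: (1 6)(2 4 3 5)

f r' f f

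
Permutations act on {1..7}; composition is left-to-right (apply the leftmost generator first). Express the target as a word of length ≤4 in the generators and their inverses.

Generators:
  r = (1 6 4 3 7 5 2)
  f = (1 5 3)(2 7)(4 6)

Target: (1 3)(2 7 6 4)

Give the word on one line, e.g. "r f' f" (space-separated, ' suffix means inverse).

  after r: (1 6 4 3 7 5 2)
  after f': (1 4 5 7)(2 3)
  after r: (1 3)(2 7 6 4)

r f' r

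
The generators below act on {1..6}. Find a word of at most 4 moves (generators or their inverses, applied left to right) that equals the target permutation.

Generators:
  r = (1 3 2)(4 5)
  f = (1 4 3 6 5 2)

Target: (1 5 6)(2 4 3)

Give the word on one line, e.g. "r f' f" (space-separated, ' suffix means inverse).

  after r': (1 2 3)(4 5)
  after f: (2 6 5 3 4)
  after f: (1 4)(2 5 6)
  after r: (1 5 6)(2 4 3)

r' f f r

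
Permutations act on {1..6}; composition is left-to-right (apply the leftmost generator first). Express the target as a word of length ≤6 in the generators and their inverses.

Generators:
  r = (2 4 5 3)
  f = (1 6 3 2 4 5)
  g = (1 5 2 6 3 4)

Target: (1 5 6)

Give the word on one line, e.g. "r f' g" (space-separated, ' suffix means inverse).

  after f: (1 6 3 2 4 5)
  after r': (1 6 5)
  after f: (1 3 2 4 5 6)
  after r': (1 5 6)

f r' f r'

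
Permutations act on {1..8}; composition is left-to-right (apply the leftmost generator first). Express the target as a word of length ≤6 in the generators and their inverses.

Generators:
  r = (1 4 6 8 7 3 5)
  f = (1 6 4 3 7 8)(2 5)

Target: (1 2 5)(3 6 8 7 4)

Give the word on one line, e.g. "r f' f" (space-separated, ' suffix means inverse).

  after r': (1 5 3 7 8 6 4)
  after f': (1 2 5 4 8)
  after f': (1 5 6)(3 4 7)
  after f': (1 2 5)(3 6 8 7 4)

r' f' f' f'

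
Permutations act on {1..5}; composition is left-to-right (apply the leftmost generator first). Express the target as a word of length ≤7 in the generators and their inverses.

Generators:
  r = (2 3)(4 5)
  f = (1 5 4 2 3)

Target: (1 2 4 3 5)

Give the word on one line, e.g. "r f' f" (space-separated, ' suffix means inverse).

r' f' f' r' r'

  after r': (2 3)(4 5)
  after f': (1 3 4)
  after f': (1 2 4 3 5)
  after r': (1 3 4 2 5)
  after r': (1 2 4 3 5)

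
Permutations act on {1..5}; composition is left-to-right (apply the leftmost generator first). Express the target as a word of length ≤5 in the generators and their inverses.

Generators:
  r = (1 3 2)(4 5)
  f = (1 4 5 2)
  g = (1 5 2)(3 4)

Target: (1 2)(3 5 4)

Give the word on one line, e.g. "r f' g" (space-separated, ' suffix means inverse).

f g' r

  after f: (1 4 5 2)
  after g': (1 3 4)
  after r: (1 2)(3 5 4)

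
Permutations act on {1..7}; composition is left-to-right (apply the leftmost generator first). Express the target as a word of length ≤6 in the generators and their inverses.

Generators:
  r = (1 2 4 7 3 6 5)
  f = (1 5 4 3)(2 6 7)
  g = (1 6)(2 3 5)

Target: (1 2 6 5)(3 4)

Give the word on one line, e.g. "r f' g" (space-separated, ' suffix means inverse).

  after r: (1 2 4 7 3 6 5)
  after f': (1 7 4 6)(2 5 3)
  after r: (1 3 4 5 6 2)
  after g': (1 2 6 5)(3 4)

r f' r g'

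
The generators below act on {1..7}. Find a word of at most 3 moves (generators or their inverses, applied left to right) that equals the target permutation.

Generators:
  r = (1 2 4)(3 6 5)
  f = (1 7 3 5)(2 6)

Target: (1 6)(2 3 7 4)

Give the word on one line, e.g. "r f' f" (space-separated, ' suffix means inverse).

f' r'

  after f': (1 5 3 7)(2 6)
  after r': (1 6)(2 3 7 4)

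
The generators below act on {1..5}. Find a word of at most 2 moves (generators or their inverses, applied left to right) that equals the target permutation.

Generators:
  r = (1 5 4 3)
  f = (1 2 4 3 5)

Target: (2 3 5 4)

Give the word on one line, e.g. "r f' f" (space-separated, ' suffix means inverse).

  after f': (1 5 3 4 2)
  after r': (2 3 5 4)

f' r'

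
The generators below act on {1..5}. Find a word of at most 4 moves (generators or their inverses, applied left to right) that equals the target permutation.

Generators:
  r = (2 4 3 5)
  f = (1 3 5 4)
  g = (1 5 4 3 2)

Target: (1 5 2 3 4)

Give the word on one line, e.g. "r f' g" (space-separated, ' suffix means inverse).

g f' r

  after g: (1 5 4 3 2)
  after f': (1 3 2 4)
  after r: (1 5 2 3 4)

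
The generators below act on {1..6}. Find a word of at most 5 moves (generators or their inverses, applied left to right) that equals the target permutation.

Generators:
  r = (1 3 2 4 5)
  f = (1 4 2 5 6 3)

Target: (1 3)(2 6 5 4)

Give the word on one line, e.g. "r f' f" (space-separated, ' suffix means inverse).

  after f: (1 4 2 5 6 3)
  after r': (1 2 4 3 5 6)
  after f': (1 4 6 3 2)
  after f': (2 3 4 5)
  after f': (1 3)(2 6 5 4)

f r' f' f' f'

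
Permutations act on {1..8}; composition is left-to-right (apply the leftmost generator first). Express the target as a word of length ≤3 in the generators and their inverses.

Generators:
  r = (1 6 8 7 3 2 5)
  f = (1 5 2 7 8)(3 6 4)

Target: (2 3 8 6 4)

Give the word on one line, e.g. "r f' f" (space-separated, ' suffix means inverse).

f r

  after f: (1 5 2 7 8)(3 6 4)
  after r: (2 3 8 6 4)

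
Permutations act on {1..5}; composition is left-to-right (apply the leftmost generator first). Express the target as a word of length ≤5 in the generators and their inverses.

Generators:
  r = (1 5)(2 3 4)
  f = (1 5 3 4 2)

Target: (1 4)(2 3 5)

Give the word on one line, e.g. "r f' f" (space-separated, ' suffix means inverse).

r' r' f f r

  after r': (1 5)(2 4 3)
  after r': (2 3 4)
  after f: (1 5 3 2 4)
  after f: (1 3)(4 5)
  after r: (1 4)(2 3 5)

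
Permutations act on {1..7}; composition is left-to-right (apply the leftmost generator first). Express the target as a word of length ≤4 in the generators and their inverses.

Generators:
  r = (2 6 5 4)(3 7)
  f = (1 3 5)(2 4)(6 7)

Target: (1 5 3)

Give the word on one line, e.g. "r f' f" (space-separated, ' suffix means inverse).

f f

  after f: (1 3 5)(2 4)(6 7)
  after f: (1 5 3)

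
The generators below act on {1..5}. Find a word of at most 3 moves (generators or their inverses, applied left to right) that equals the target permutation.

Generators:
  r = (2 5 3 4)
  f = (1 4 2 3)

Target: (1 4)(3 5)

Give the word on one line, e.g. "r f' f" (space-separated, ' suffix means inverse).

  after r': (2 4 3 5)
  after f: (1 4)(3 5)

r' f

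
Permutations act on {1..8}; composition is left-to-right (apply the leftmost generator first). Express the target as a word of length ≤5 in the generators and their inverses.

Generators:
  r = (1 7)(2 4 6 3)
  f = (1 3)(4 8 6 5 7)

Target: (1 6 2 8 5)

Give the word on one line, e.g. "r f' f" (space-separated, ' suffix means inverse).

f' r f r' r'

  after f': (1 3)(4 7 5 6 8)
  after r: (1 2 4)(3 7 5)(6 8)
  after f: (1 2 8 5)(3 4)
  after r': (1 3 2 8 5 7)(4 6)
  after r': (1 6 2 8 5)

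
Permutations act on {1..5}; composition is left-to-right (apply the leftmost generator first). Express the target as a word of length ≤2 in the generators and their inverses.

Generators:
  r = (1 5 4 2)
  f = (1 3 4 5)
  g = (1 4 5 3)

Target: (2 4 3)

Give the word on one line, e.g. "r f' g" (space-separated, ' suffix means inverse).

  after f': (1 5 4 3)
  after r': (2 4 3)

f' r'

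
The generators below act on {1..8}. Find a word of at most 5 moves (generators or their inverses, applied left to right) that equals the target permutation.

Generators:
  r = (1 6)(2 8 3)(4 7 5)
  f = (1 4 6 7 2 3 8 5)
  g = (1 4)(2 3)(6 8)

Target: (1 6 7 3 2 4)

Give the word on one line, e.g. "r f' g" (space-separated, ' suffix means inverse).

  after r': (1 6)(2 3 8)(4 5 7)
  after f: (1 7 6 4)(2 8 3 5)
  after g: (1 7 8 2 6)(3 5)
  after r': (1 4 5 8 3 7 2)
  after f: (1 6 7 3 2 4)

r' f g r' f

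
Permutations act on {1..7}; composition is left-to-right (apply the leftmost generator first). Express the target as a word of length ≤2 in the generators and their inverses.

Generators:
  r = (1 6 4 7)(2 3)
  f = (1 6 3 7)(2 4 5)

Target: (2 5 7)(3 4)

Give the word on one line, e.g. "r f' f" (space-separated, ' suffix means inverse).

f' r

  after f': (1 7 3 6)(2 5 4)
  after r: (2 5 7)(3 4)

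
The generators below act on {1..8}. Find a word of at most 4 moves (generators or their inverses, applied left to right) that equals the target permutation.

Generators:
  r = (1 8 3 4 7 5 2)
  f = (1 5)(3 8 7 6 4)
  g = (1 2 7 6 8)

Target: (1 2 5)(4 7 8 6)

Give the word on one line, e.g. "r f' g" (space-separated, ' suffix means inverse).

f' r' g'

  after f': (1 5)(3 4 6 7 8)
  after r': (1 7)(2 5)(4 6)
  after g': (1 2 5)(4 7 8 6)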